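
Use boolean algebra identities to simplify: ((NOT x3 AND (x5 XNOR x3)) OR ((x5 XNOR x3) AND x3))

By distribution ((E AND v) OR (E AND NOT v) = E):
= (x5 XNOR x3)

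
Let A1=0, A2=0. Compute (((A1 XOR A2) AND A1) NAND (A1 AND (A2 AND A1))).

Substituting: (((0 XOR 0) AND 0) NAND (0 AND (0 AND 0)))
= 1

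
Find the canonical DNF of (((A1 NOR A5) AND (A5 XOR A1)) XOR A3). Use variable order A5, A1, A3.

(NOT A5 AND NOT A1 AND A3) OR (NOT A5 AND A1 AND A3) OR (A5 AND NOT A1 AND A3) OR (A5 AND A1 AND A3)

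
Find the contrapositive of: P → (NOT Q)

Contrapositive: Q → NOT P
Note: A statement and its contrapositive are logically equivalent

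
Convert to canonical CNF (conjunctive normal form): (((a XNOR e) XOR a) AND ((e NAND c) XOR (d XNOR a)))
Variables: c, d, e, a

(c OR d OR e OR a) AND (c OR d OR NOT e OR a) AND (c OR d OR NOT e OR NOT a) AND (c OR NOT d OR e OR NOT a) AND (c OR NOT d OR NOT e OR a) AND (c OR NOT d OR NOT e OR NOT a) AND (NOT c OR d OR e OR a) AND (NOT c OR d OR NOT e OR a) AND (NOT c OR d OR NOT e OR NOT a) AND (NOT c OR NOT d OR e OR NOT a) AND (NOT c OR NOT d OR NOT e OR a) AND (NOT c OR NOT d OR NOT e OR NOT a)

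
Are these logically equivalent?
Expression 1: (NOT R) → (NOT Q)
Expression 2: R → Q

No, Inverse is not equivalent to original (counterexample: Q=0, R=1)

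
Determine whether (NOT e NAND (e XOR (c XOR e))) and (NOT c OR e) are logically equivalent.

Yes, they are equivalent — the two output columns agree on all 4 assignments:
c | e | Expression 1 | Expression 2
-----------------------------------
0 | 0 | 1 | 1
0 | 1 | 1 | 1
1 | 0 | 0 | 0
1 | 1 | 1 | 1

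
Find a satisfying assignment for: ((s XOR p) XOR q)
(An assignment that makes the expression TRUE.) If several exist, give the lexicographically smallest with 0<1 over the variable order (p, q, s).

p=0, q=0, s=1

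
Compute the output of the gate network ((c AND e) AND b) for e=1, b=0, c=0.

Substituting: ((0 AND 1) AND 0)
= 0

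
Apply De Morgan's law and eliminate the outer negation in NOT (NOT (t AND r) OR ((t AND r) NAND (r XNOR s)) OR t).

(t AND r) AND NOT ((t AND r) NAND (r XNOR s)) AND NOT t
De Morgan's: NOT(OR of terms) = AND of negations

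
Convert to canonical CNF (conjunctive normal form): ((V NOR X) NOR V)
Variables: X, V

(X OR V) AND (X OR NOT V) AND (NOT X OR NOT V)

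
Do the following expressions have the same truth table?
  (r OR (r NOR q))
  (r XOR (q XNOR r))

No. Counterexample: with r=1, q=1, Expression 1 = 1 but Expression 2 = 0.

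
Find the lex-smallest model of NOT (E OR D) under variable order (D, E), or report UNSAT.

D=0, E=0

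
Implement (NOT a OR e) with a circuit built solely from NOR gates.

(((a NOR a) NOR e) NOR ((a NOR a) NOR e))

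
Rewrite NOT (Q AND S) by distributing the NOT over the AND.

NOT Q OR NOT S
De Morgan's: NOT(AND of terms) = OR of negations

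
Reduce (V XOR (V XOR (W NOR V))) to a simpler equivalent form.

By XOR self-cancellation ((E XOR v) XOR v = E):
= (W NOR V)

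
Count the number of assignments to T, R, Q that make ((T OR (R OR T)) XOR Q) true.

Satisfying assignments: (0,0,1), (0,1,0), (1,0,0), (1,1,0)
Count: 4 out of 8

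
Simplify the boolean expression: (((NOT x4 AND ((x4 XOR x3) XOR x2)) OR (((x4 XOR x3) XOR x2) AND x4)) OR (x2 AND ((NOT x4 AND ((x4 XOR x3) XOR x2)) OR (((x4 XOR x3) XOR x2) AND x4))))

By absorption (E OR (E AND v) = E) then distribution ((E AND v) OR (E AND NOT v) = E):
= ((x4 XOR x3) XOR x2)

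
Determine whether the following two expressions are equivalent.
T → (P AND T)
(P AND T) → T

No, Converse is not equivalent to original (counterexample: T=1, P=0)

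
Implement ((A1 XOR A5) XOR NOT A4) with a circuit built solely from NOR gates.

((((((((A1 NOR A5) NOR (A1 NOR A5)) NOR ((A1 NOR A5) NOR (A1 NOR A5))) NOR ((((A1 NOR A1) NOR (A5 NOR A5)) NOR ((A1 NOR A1) NOR (A5 NOR A5))) NOR (((A1 NOR A1) NOR (A5 NOR A5)) NOR ((A1 NOR A1) NOR (A5 NOR A5))))) NOR (A4 NOR A4)) NOR (((((A1 NOR A5) NOR (A1 NOR A5)) NOR ((A1 NOR A5) NOR (A1 NOR A5))) NOR ((((A1 NOR A1) NOR (A5 NOR A5)) NOR ((A1 NOR A1) NOR (A5 NOR A5))) NOR (((A1 NOR A1) NOR (A5 NOR A5)) NOR ((A1 NOR A1) NOR (A5 NOR A5))))) NOR (A4 NOR A4))) NOR ((((((A1 NOR A5) NOR (A1 NOR A5)) NOR ((A1 NOR A5) NOR (A1 NOR A5))) NOR ((((A1 NOR A1) NOR (A5 NOR A5)) NOR ((A1 NOR A1) NOR (A5 NOR A5))) NOR (((A1 NOR A1) NOR (A5 NOR A5)) NOR ((A1 NOR A1) NOR (A5 NOR A5))))) NOR (A4 NOR A4)) NOR (((((A1 NOR A5) NOR (A1 NOR A5)) NOR ((A1 NOR A5) NOR (A1 NOR A5))) NOR ((((A1 NOR A1) NOR (A5 NOR A5)) NOR ((A1 NOR A1) NOR (A5 NOR A5))) NOR (((A1 NOR A1) NOR (A5 NOR A5)) NOR ((A1 NOR A1) NOR (A5 NOR A5))))) NOR (A4 NOR A4)))) NOR ((((((((A1 NOR A5) NOR (A1 NOR A5)) NOR ((A1 NOR A5) NOR (A1 NOR A5))) NOR ((((A1 NOR A1) NOR (A5 NOR A5)) NOR ((A1 NOR A1) NOR (A5 NOR A5))) NOR (((A1 NOR A1) NOR (A5 NOR A5)) NOR ((A1 NOR A1) NOR (A5 NOR A5))))) NOR ((((A1 NOR A5) NOR (A1 NOR A5)) NOR ((A1 NOR A5) NOR (A1 NOR A5))) NOR ((((A1 NOR A1) NOR (A5 NOR A5)) NOR ((A1 NOR A1) NOR (A5 NOR A5))) NOR (((A1 NOR A1) NOR (A5 NOR A5)) NOR ((A1 NOR A1) NOR (A5 NOR A5)))))) NOR ((A4 NOR A4) NOR (A4 NOR A4))) NOR ((((((A1 NOR A5) NOR (A1 NOR A5)) NOR ((A1 NOR A5) NOR (A1 NOR A5))) NOR ((((A1 NOR A1) NOR (A5 NOR A5)) NOR ((A1 NOR A1) NOR (A5 NOR A5))) NOR (((A1 NOR A1) NOR (A5 NOR A5)) NOR ((A1 NOR A1) NOR (A5 NOR A5))))) NOR ((((A1 NOR A5) NOR (A1 NOR A5)) NOR ((A1 NOR A5) NOR (A1 NOR A5))) NOR ((((A1 NOR A1) NOR (A5 NOR A5)) NOR ((A1 NOR A1) NOR (A5 NOR A5))) NOR (((A1 NOR A1) NOR (A5 NOR A5)) NOR ((A1 NOR A1) NOR (A5 NOR A5)))))) NOR ((A4 NOR A4) NOR (A4 NOR A4)))) NOR (((((((A1 NOR A5) NOR (A1 NOR A5)) NOR ((A1 NOR A5) NOR (A1 NOR A5))) NOR ((((A1 NOR A1) NOR (A5 NOR A5)) NOR ((A1 NOR A1) NOR (A5 NOR A5))) NOR (((A1 NOR A1) NOR (A5 NOR A5)) NOR ((A1 NOR A1) NOR (A5 NOR A5))))) NOR ((((A1 NOR A5) NOR (A1 NOR A5)) NOR ((A1 NOR A5) NOR (A1 NOR A5))) NOR ((((A1 NOR A1) NOR (A5 NOR A5)) NOR ((A1 NOR A1) NOR (A5 NOR A5))) NOR (((A1 NOR A1) NOR (A5 NOR A5)) NOR ((A1 NOR A1) NOR (A5 NOR A5)))))) NOR ((A4 NOR A4) NOR (A4 NOR A4))) NOR ((((((A1 NOR A5) NOR (A1 NOR A5)) NOR ((A1 NOR A5) NOR (A1 NOR A5))) NOR ((((A1 NOR A1) NOR (A5 NOR A5)) NOR ((A1 NOR A1) NOR (A5 NOR A5))) NOR (((A1 NOR A1) NOR (A5 NOR A5)) NOR ((A1 NOR A1) NOR (A5 NOR A5))))) NOR ((((A1 NOR A5) NOR (A1 NOR A5)) NOR ((A1 NOR A5) NOR (A1 NOR A5))) NOR ((((A1 NOR A1) NOR (A5 NOR A5)) NOR ((A1 NOR A1) NOR (A5 NOR A5))) NOR (((A1 NOR A1) NOR (A5 NOR A5)) NOR ((A1 NOR A1) NOR (A5 NOR A5)))))) NOR ((A4 NOR A4) NOR (A4 NOR A4))))))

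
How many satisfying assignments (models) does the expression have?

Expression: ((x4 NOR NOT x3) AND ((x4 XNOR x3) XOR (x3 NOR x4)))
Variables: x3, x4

No assignment satisfies the expression.
Count: 0 out of 4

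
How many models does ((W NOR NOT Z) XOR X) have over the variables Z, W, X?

Satisfying assignments: (0,0,1), (0,1,1), (1,0,0), (1,1,1)
Count: 4 out of 8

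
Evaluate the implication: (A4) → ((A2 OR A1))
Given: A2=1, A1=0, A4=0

Antecedent (A4) = 0; consequent ((A2 OR A1)) = 1.
0 → 1 = 1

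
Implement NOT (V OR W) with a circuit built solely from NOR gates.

(((V NOR W) NOR (V NOR W)) NOR ((V NOR W) NOR (V NOR W)))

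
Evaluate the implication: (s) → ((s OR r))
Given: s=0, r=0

Antecedent (s) = 0; consequent ((s OR r)) = 0.
0 → 0 = 1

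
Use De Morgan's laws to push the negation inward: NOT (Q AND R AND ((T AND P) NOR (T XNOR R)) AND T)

NOT Q OR NOT R OR NOT ((T AND P) NOR (T XNOR R)) OR NOT T
De Morgan's: NOT(AND of terms) = OR of negations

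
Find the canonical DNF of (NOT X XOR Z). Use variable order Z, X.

(NOT Z AND NOT X) OR (Z AND X)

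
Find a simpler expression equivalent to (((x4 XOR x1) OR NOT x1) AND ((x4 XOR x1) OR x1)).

By distribution ((E OR v) AND (E OR NOT v) = E):
= (x4 XOR x1)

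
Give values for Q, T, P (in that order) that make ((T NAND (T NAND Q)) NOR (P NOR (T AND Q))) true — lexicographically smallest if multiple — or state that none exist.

Q=0, T=1, P=1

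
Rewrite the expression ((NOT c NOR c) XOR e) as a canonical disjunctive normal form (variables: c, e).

(NOT c AND e) OR (c AND e)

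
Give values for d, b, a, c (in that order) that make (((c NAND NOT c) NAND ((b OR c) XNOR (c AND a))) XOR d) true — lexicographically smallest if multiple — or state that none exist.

d=0, b=0, a=0, c=1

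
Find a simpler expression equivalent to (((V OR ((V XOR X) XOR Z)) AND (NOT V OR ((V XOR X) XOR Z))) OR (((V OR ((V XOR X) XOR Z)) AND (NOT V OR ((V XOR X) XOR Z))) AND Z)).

By absorption (E OR (E AND v) = E) then distribution ((E OR v) AND (E OR NOT v) = E):
= ((V XOR X) XOR Z)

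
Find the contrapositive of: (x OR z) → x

Contrapositive: NOT x → NOT (x OR z)
Note: A statement and its contrapositive are logically equivalent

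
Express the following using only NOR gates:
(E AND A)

((E NOR E) NOR (A NOR A))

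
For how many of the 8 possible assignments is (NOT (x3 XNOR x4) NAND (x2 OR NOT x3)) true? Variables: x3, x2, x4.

Satisfying assignments: (0,0,0), (0,1,0), (1,0,0), (1,0,1), (1,1,1)
Count: 5 out of 8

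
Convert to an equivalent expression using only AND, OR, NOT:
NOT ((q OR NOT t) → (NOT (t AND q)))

(q OR NOT t) AND (t AND q)
(Negated implication: NOT(A → B) = A AND NOT B)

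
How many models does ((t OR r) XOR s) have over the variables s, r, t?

Satisfying assignments: (0,0,1), (0,1,0), (0,1,1), (1,0,0)
Count: 4 out of 8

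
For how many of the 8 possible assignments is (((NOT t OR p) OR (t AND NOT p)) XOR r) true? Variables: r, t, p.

Satisfying assignments: (0,0,0), (0,0,1), (0,1,0), (0,1,1)
Count: 4 out of 8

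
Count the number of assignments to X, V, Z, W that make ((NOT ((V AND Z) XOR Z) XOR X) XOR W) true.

Satisfying assignments: (0,0,0,0), (0,0,1,1), (0,1,0,0), (0,1,1,0), (1,0,0,1), (1,0,1,0), (1,1,0,1), (1,1,1,1)
Count: 8 out of 16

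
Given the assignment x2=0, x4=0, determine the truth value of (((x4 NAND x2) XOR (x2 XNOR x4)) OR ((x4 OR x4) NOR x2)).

Substituting: (((0 NAND 0) XOR (0 XNOR 0)) OR ((0 OR 0) NOR 0))
= 1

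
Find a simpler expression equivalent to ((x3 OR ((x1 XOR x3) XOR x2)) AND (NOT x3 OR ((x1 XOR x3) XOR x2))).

By distribution ((E OR v) AND (E OR NOT v) = E):
= ((x1 XOR x3) XOR x2)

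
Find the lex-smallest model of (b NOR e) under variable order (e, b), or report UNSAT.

e=0, b=0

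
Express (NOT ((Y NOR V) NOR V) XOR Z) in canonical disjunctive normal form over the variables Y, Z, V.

(NOT Y AND NOT Z AND NOT V) OR (NOT Y AND NOT Z AND V) OR (Y AND NOT Z AND V) OR (Y AND Z AND NOT V)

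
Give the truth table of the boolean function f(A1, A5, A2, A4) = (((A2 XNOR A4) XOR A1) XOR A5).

A1 | A5 | A2 | A4 | Output
--------------------------
0 | 0 | 0 | 0 | 1
0 | 0 | 0 | 1 | 0
0 | 0 | 1 | 0 | 0
0 | 0 | 1 | 1 | 1
0 | 1 | 0 | 0 | 0
0 | 1 | 0 | 1 | 1
0 | 1 | 1 | 0 | 1
0 | 1 | 1 | 1 | 0
1 | 0 | 0 | 0 | 0
1 | 0 | 0 | 1 | 1
1 | 0 | 1 | 0 | 1
1 | 0 | 1 | 1 | 0
1 | 1 | 0 | 0 | 1
1 | 1 | 0 | 1 | 0
1 | 1 | 1 | 0 | 0
1 | 1 | 1 | 1 | 1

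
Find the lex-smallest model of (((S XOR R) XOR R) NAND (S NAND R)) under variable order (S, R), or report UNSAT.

S=0, R=0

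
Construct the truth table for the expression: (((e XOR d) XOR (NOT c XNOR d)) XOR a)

a | c | d | e | Output
----------------------
0 | 0 | 0 | 0 | 0
0 | 0 | 0 | 1 | 1
0 | 0 | 1 | 0 | 0
0 | 0 | 1 | 1 | 1
0 | 1 | 0 | 0 | 1
0 | 1 | 0 | 1 | 0
0 | 1 | 1 | 0 | 1
0 | 1 | 1 | 1 | 0
1 | 0 | 0 | 0 | 1
1 | 0 | 0 | 1 | 0
1 | 0 | 1 | 0 | 1
1 | 0 | 1 | 1 | 0
1 | 1 | 0 | 0 | 0
1 | 1 | 0 | 1 | 1
1 | 1 | 1 | 0 | 0
1 | 1 | 1 | 1 | 1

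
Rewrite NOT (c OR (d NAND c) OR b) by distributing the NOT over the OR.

NOT c AND NOT (d NAND c) AND NOT b
De Morgan's: NOT(OR of terms) = AND of negations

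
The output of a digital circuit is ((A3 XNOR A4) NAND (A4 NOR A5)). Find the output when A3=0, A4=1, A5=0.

Substituting: ((0 XNOR 1) NAND (1 NOR 0))
= 1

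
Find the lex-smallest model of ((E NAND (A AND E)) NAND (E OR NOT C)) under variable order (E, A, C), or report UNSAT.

E=0, A=0, C=1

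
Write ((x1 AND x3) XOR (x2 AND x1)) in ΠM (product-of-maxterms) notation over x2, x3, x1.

ΠM(0, 1, 2, 4, 6, 7) = (x2 OR x3 OR x1) AND (x2 OR x3 OR NOT x1) AND (x2 OR NOT x3 OR x1) AND (NOT x2 OR x3 OR x1) AND (NOT x2 OR NOT x3 OR x1) AND (NOT x2 OR NOT x3 OR NOT x1)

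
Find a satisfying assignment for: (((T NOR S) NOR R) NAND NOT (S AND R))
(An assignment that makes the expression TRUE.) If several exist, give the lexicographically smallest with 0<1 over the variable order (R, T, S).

R=0, T=0, S=0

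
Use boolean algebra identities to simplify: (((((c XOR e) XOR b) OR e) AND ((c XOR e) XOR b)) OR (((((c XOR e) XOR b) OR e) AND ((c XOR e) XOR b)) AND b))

By absorption (E OR (E AND v) = E) then absorption (E AND (E OR v) = E):
= ((c XOR e) XOR b)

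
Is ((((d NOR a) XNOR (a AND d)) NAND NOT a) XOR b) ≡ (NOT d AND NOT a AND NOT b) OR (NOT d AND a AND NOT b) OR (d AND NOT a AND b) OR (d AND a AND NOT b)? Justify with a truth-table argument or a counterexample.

Yes, they are equivalent — the two output columns agree on all 8 assignments:
d | a | b | Expression 1 | Expression 2
---------------------------------------
0 | 0 | 0 | 1 | 1
0 | 0 | 1 | 0 | 0
0 | 1 | 0 | 1 | 1
0 | 1 | 1 | 0 | 0
1 | 0 | 0 | 0 | 0
1 | 0 | 1 | 1 | 1
1 | 1 | 0 | 1 | 1
1 | 1 | 1 | 0 | 0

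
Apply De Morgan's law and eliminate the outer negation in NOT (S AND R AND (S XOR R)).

NOT S OR NOT R OR NOT (S XOR R)
De Morgan's: NOT(AND of terms) = OR of negations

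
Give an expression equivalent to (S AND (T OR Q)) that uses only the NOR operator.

((S NOR S) NOR (((T NOR Q) NOR (T NOR Q)) NOR ((T NOR Q) NOR (T NOR Q))))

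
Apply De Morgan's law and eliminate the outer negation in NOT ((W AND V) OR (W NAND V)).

NOT (W AND V) AND NOT (W NAND V)
De Morgan's: NOT(OR of terms) = AND of negations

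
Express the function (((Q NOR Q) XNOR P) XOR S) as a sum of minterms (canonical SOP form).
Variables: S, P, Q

Σm(1, 2, 4, 7) = (NOT S AND NOT P AND Q) OR (NOT S AND P AND NOT Q) OR (S AND NOT P AND NOT Q) OR (S AND P AND Q)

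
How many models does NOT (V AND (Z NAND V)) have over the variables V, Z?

Satisfying assignments: (0,0), (0,1), (1,1)
Count: 3 out of 4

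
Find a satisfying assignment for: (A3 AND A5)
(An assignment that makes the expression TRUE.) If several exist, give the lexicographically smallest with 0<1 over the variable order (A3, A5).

A3=1, A5=1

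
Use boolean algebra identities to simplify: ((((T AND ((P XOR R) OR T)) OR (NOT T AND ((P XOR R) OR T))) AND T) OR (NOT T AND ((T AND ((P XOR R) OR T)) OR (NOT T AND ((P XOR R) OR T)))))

By distribution ((E AND v) OR (E AND NOT v) = E) then distribution ((E AND v) OR (E AND NOT v) = E):
= ((P XOR R) OR T)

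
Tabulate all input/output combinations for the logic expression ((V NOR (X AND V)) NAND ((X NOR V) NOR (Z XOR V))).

X | V | Z | Output
------------------
0 | 0 | 0 | 1
0 | 0 | 1 | 1
0 | 1 | 0 | 1
0 | 1 | 1 | 1
1 | 0 | 0 | 0
1 | 0 | 1 | 1
1 | 1 | 0 | 1
1 | 1 | 1 | 1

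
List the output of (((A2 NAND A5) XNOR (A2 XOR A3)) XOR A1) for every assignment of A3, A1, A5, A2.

A3 | A1 | A5 | A2 | Output
--------------------------
0 | 0 | 0 | 0 | 0
0 | 0 | 0 | 1 | 1
0 | 0 | 1 | 0 | 0
0 | 0 | 1 | 1 | 0
0 | 1 | 0 | 0 | 1
0 | 1 | 0 | 1 | 0
0 | 1 | 1 | 0 | 1
0 | 1 | 1 | 1 | 1
1 | 0 | 0 | 0 | 1
1 | 0 | 0 | 1 | 0
1 | 0 | 1 | 0 | 1
1 | 0 | 1 | 1 | 1
1 | 1 | 0 | 0 | 0
1 | 1 | 0 | 1 | 1
1 | 1 | 1 | 0 | 0
1 | 1 | 1 | 1 | 0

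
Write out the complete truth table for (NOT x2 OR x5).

x2 | x5 | Output
----------------
0 | 0 | 1
0 | 1 | 1
1 | 0 | 0
1 | 1 | 1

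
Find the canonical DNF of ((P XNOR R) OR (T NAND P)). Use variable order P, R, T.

(NOT P AND NOT R AND NOT T) OR (NOT P AND NOT R AND T) OR (NOT P AND R AND NOT T) OR (NOT P AND R AND T) OR (P AND NOT R AND NOT T) OR (P AND R AND NOT T) OR (P AND R AND T)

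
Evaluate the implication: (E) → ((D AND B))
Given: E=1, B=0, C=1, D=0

Antecedent (E) = 1; consequent ((D AND B)) = 0.
1 → 0 = 0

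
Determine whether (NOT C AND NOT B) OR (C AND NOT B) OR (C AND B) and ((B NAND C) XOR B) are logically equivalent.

Yes, they are equivalent — the two output columns agree on all 4 assignments:
C | B | Expression 1 | Expression 2
-----------------------------------
0 | 0 | 1 | 1
0 | 1 | 0 | 0
1 | 0 | 1 | 1
1 | 1 | 1 | 1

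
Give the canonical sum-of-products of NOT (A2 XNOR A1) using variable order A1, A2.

Σm(1, 2) = (NOT A1 AND A2) OR (A1 AND NOT A2)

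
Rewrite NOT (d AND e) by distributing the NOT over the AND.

NOT d OR NOT e
De Morgan's: NOT(AND of terms) = OR of negations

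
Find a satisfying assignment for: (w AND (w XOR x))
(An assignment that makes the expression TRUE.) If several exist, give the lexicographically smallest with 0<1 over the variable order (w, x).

w=1, x=0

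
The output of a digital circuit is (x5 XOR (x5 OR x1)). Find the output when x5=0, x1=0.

Substituting: (0 XOR (0 OR 0))
= 0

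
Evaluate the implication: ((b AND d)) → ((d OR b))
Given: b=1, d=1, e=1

Antecedent ((b AND d)) = 1; consequent ((d OR b)) = 1.
1 → 1 = 1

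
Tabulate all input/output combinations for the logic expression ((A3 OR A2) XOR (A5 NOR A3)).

A3 | A5 | A2 | Output
---------------------
0 | 0 | 0 | 1
0 | 0 | 1 | 0
0 | 1 | 0 | 0
0 | 1 | 1 | 1
1 | 0 | 0 | 1
1 | 0 | 1 | 1
1 | 1 | 0 | 1
1 | 1 | 1 | 1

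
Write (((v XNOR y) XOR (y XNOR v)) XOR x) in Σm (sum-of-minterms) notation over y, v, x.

Σm(1, 3, 5, 7) = (NOT y AND NOT v AND x) OR (NOT y AND v AND x) OR (y AND NOT v AND x) OR (y AND v AND x)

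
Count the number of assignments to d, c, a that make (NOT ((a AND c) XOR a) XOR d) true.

Satisfying assignments: (0,0,0), (0,1,0), (0,1,1), (1,0,1)
Count: 4 out of 8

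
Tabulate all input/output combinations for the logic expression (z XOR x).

z | x | Output
--------------
0 | 0 | 0
0 | 1 | 1
1 | 0 | 1
1 | 1 | 0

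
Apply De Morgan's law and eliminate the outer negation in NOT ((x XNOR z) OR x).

NOT (x XNOR z) AND NOT x
De Morgan's: NOT(OR of terms) = AND of negations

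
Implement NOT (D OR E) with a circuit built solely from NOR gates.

(((D NOR E) NOR (D NOR E)) NOR ((D NOR E) NOR (D NOR E)))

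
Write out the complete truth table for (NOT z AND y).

y | z | Output
--------------
0 | 0 | 0
0 | 1 | 0
1 | 0 | 1
1 | 1 | 0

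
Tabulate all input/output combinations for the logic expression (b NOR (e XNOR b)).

e | b | Output
--------------
0 | 0 | 0
0 | 1 | 0
1 | 0 | 1
1 | 1 | 0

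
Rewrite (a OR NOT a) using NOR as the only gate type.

((a NOR (a NOR a)) NOR (a NOR (a NOR a)))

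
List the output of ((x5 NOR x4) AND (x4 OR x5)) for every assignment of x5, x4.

x5 | x4 | Output
----------------
0 | 0 | 0
0 | 1 | 0
1 | 0 | 0
1 | 1 | 0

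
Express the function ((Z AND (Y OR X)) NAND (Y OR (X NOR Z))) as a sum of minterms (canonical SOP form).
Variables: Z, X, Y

Σm(0, 1, 2, 3, 4, 6) = (NOT Z AND NOT X AND NOT Y) OR (NOT Z AND NOT X AND Y) OR (NOT Z AND X AND NOT Y) OR (NOT Z AND X AND Y) OR (Z AND NOT X AND NOT Y) OR (Z AND X AND NOT Y)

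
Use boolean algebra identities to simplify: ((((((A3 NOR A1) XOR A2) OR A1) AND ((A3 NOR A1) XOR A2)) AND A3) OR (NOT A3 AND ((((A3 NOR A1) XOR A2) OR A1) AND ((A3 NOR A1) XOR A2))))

By distribution ((E AND v) OR (E AND NOT v) = E) then absorption (E AND (E OR v) = E):
= ((A3 NOR A1) XOR A2)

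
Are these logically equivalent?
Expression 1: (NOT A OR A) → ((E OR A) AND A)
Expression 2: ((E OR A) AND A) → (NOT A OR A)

No, Converse is not equivalent to original (counterexample: B=0, A=0, E=0)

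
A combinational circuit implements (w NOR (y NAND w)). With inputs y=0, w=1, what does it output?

Substituting: (1 NOR (0 NAND 1))
= 0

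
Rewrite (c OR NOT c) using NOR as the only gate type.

((c NOR (c NOR c)) NOR (c NOR (c NOR c)))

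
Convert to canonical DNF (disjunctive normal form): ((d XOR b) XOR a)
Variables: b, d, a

(NOT b AND NOT d AND a) OR (NOT b AND d AND NOT a) OR (b AND NOT d AND NOT a) OR (b AND d AND a)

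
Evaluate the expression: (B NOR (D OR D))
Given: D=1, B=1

Substituting: (1 NOR (1 OR 1))
= 0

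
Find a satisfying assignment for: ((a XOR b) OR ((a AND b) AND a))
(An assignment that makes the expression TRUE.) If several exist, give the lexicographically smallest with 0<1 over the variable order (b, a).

b=0, a=1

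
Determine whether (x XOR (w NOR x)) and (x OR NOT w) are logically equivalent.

Yes, they are equivalent — the two output columns agree on all 4 assignments:
x | w | Expression 1 | Expression 2
-----------------------------------
0 | 0 | 1 | 1
0 | 1 | 0 | 0
1 | 0 | 1 | 1
1 | 1 | 1 | 1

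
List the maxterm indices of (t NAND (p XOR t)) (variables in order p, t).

ΠM(1) = (p OR NOT t)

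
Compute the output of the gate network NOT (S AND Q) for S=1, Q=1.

Substituting: NOT (1 AND 1)
= 0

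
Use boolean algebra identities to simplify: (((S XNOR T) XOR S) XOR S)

By XOR self-cancellation ((E XOR v) XOR v = E):
= (S XNOR T)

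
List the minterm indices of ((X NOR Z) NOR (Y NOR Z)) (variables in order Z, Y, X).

Σm(3, 4, 5, 6, 7) = (NOT Z AND Y AND X) OR (Z AND NOT Y AND NOT X) OR (Z AND NOT Y AND X) OR (Z AND Y AND NOT X) OR (Z AND Y AND X)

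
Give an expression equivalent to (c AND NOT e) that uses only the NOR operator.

((c NOR c) NOR ((e NOR e) NOR (e NOR e)))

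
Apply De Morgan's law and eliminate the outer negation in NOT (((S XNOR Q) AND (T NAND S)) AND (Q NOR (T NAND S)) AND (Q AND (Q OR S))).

NOT ((S XNOR Q) AND (T NAND S)) OR NOT (Q NOR (T NAND S)) OR NOT (Q AND (Q OR S))
De Morgan's: NOT(AND of terms) = OR of negations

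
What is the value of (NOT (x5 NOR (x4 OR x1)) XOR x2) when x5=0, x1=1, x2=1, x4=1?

Substituting: (NOT (0 NOR (1 OR 1)) XOR 1)
= 0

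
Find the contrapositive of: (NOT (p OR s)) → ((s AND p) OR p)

Contrapositive: NOT ((s AND p) OR p) → (p OR s)
Note: A statement and its contrapositive are logically equivalent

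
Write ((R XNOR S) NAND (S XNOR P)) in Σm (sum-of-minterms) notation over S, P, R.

Σm(1, 2, 3, 4, 5, 6) = (NOT S AND NOT P AND R) OR (NOT S AND P AND NOT R) OR (NOT S AND P AND R) OR (S AND NOT P AND NOT R) OR (S AND NOT P AND R) OR (S AND P AND NOT R)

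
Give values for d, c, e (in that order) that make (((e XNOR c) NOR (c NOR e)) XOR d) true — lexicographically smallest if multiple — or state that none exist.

d=0, c=0, e=1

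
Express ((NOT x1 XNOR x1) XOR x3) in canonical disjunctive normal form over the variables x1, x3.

(NOT x1 AND x3) OR (x1 AND x3)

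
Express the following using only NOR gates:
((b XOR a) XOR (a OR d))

((((((((b NOR a) NOR (b NOR a)) NOR ((b NOR a) NOR (b NOR a))) NOR ((((b NOR b) NOR (a NOR a)) NOR ((b NOR b) NOR (a NOR a))) NOR (((b NOR b) NOR (a NOR a)) NOR ((b NOR b) NOR (a NOR a))))) NOR ((a NOR d) NOR (a NOR d))) NOR (((((b NOR a) NOR (b NOR a)) NOR ((b NOR a) NOR (b NOR a))) NOR ((((b NOR b) NOR (a NOR a)) NOR ((b NOR b) NOR (a NOR a))) NOR (((b NOR b) NOR (a NOR a)) NOR ((b NOR b) NOR (a NOR a))))) NOR ((a NOR d) NOR (a NOR d)))) NOR ((((((b NOR a) NOR (b NOR a)) NOR ((b NOR a) NOR (b NOR a))) NOR ((((b NOR b) NOR (a NOR a)) NOR ((b NOR b) NOR (a NOR a))) NOR (((b NOR b) NOR (a NOR a)) NOR ((b NOR b) NOR (a NOR a))))) NOR ((a NOR d) NOR (a NOR d))) NOR (((((b NOR a) NOR (b NOR a)) NOR ((b NOR a) NOR (b NOR a))) NOR ((((b NOR b) NOR (a NOR a)) NOR ((b NOR b) NOR (a NOR a))) NOR (((b NOR b) NOR (a NOR a)) NOR ((b NOR b) NOR (a NOR a))))) NOR ((a NOR d) NOR (a NOR d))))) NOR ((((((((b NOR a) NOR (b NOR a)) NOR ((b NOR a) NOR (b NOR a))) NOR ((((b NOR b) NOR (a NOR a)) NOR ((b NOR b) NOR (a NOR a))) NOR (((b NOR b) NOR (a NOR a)) NOR ((b NOR b) NOR (a NOR a))))) NOR ((((b NOR a) NOR (b NOR a)) NOR ((b NOR a) NOR (b NOR a))) NOR ((((b NOR b) NOR (a NOR a)) NOR ((b NOR b) NOR (a NOR a))) NOR (((b NOR b) NOR (a NOR a)) NOR ((b NOR b) NOR (a NOR a)))))) NOR (((a NOR d) NOR (a NOR d)) NOR ((a NOR d) NOR (a NOR d)))) NOR ((((((b NOR a) NOR (b NOR a)) NOR ((b NOR a) NOR (b NOR a))) NOR ((((b NOR b) NOR (a NOR a)) NOR ((b NOR b) NOR (a NOR a))) NOR (((b NOR b) NOR (a NOR a)) NOR ((b NOR b) NOR (a NOR a))))) NOR ((((b NOR a) NOR (b NOR a)) NOR ((b NOR a) NOR (b NOR a))) NOR ((((b NOR b) NOR (a NOR a)) NOR ((b NOR b) NOR (a NOR a))) NOR (((b NOR b) NOR (a NOR a)) NOR ((b NOR b) NOR (a NOR a)))))) NOR (((a NOR d) NOR (a NOR d)) NOR ((a NOR d) NOR (a NOR d))))) NOR (((((((b NOR a) NOR (b NOR a)) NOR ((b NOR a) NOR (b NOR a))) NOR ((((b NOR b) NOR (a NOR a)) NOR ((b NOR b) NOR (a NOR a))) NOR (((b NOR b) NOR (a NOR a)) NOR ((b NOR b) NOR (a NOR a))))) NOR ((((b NOR a) NOR (b NOR a)) NOR ((b NOR a) NOR (b NOR a))) NOR ((((b NOR b) NOR (a NOR a)) NOR ((b NOR b) NOR (a NOR a))) NOR (((b NOR b) NOR (a NOR a)) NOR ((b NOR b) NOR (a NOR a)))))) NOR (((a NOR d) NOR (a NOR d)) NOR ((a NOR d) NOR (a NOR d)))) NOR ((((((b NOR a) NOR (b NOR a)) NOR ((b NOR a) NOR (b NOR a))) NOR ((((b NOR b) NOR (a NOR a)) NOR ((b NOR b) NOR (a NOR a))) NOR (((b NOR b) NOR (a NOR a)) NOR ((b NOR b) NOR (a NOR a))))) NOR ((((b NOR a) NOR (b NOR a)) NOR ((b NOR a) NOR (b NOR a))) NOR ((((b NOR b) NOR (a NOR a)) NOR ((b NOR b) NOR (a NOR a))) NOR (((b NOR b) NOR (a NOR a)) NOR ((b NOR b) NOR (a NOR a)))))) NOR (((a NOR d) NOR (a NOR d)) NOR ((a NOR d) NOR (a NOR d)))))))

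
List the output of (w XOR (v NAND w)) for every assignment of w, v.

w | v | Output
--------------
0 | 0 | 1
0 | 1 | 1
1 | 0 | 0
1 | 1 | 1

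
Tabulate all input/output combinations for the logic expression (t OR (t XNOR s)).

t | s | Output
--------------
0 | 0 | 1
0 | 1 | 0
1 | 0 | 1
1 | 1 | 1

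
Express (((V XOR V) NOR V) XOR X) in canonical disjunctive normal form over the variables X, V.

(NOT X AND NOT V) OR (X AND V)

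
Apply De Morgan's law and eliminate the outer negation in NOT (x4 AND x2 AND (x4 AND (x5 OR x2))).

NOT x4 OR NOT x2 OR NOT (x4 AND (x5 OR x2))
De Morgan's: NOT(AND of terms) = OR of negations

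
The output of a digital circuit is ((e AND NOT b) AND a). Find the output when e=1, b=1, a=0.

Substituting: ((1 AND NOT 1) AND 0)
= 0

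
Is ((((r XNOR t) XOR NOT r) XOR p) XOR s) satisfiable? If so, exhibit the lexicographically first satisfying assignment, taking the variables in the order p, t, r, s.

p=0, t=0, r=0, s=1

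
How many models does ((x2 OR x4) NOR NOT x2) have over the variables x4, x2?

No assignment satisfies the expression.
Count: 0 out of 4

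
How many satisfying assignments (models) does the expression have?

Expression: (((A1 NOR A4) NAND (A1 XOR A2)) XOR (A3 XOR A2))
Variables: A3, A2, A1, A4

Satisfying assignments: (0,0,0,0), (0,0,0,1), (0,0,1,0), (0,0,1,1), (0,1,0,0), (1,1,0,1), (1,1,1,0), (1,1,1,1)
Count: 8 out of 16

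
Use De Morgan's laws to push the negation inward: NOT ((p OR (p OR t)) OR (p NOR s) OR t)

NOT (p OR (p OR t)) AND NOT (p NOR s) AND NOT t
De Morgan's: NOT(OR of terms) = AND of negations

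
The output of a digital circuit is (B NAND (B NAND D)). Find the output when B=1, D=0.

Substituting: (1 NAND (1 NAND 0))
= 0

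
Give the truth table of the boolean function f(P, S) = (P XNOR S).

P | S | Output
--------------
0 | 0 | 1
0 | 1 | 0
1 | 0 | 0
1 | 1 | 1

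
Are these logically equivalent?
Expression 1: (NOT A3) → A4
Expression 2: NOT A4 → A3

Yes, Contrapositive is always equivalent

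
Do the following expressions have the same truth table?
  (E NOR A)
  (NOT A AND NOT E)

Yes, they are equivalent — the two output columns agree on all 4 assignments:
A | E | Expression 1 | Expression 2
-----------------------------------
0 | 0 | 1 | 1
0 | 1 | 0 | 0
1 | 0 | 0 | 0
1 | 1 | 0 | 0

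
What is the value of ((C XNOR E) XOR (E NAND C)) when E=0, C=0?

Substituting: ((0 XNOR 0) XOR (0 NAND 0))
= 0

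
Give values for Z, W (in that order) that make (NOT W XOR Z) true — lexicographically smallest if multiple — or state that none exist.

Z=0, W=0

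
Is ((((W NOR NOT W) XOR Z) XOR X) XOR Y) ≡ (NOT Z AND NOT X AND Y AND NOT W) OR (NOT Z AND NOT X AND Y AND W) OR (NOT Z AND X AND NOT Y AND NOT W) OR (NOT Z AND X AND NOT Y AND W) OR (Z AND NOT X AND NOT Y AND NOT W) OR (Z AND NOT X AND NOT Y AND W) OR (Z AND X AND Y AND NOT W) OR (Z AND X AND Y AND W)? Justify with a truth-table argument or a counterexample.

Yes, they are equivalent — the two output columns agree on all 16 assignments:
Z | X | Y | W | Expression 1 | Expression 2
-------------------------------------------
0 | 0 | 0 | 0 | 0 | 0
0 | 0 | 0 | 1 | 0 | 0
0 | 0 | 1 | 0 | 1 | 1
0 | 0 | 1 | 1 | 1 | 1
0 | 1 | 0 | 0 | 1 | 1
0 | 1 | 0 | 1 | 1 | 1
0 | 1 | 1 | 0 | 0 | 0
0 | 1 | 1 | 1 | 0 | 0
1 | 0 | 0 | 0 | 1 | 1
1 | 0 | 0 | 1 | 1 | 1
1 | 0 | 1 | 0 | 0 | 0
1 | 0 | 1 | 1 | 0 | 0
1 | 1 | 0 | 0 | 0 | 0
1 | 1 | 0 | 1 | 0 | 0
1 | 1 | 1 | 0 | 1 | 1
1 | 1 | 1 | 1 | 1 | 1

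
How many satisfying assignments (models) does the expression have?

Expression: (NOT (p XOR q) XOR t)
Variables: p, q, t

Satisfying assignments: (0,0,0), (0,1,1), (1,0,1), (1,1,0)
Count: 4 out of 8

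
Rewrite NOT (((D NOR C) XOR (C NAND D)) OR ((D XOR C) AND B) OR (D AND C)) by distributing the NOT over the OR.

NOT ((D NOR C) XOR (C NAND D)) AND NOT ((D XOR C) AND B) AND NOT (D AND C)
De Morgan's: NOT(OR of terms) = AND of negations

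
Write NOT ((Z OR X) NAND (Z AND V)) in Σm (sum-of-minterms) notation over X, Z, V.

Σm(3, 7) = (NOT X AND Z AND V) OR (X AND Z AND V)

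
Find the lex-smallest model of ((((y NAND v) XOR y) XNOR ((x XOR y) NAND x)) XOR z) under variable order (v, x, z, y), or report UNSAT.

v=0, x=0, z=0, y=0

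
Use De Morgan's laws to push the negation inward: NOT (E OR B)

NOT E AND NOT B
De Morgan's: NOT(OR of terms) = AND of negations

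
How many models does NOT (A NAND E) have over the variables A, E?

Satisfying assignments: (1,1)
Count: 1 out of 4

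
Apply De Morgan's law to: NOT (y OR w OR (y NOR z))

NOT y AND NOT w AND NOT (y NOR z)
De Morgan's: NOT(OR of terms) = AND of negations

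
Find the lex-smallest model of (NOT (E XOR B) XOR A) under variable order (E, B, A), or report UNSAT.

E=0, B=0, A=0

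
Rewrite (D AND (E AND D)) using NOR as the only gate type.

((D NOR D) NOR (((E NOR E) NOR (D NOR D)) NOR ((E NOR E) NOR (D NOR D))))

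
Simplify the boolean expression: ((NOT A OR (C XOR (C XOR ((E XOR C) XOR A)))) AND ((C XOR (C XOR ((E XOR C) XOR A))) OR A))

By distribution ((E OR v) AND (E OR NOT v) = E) then XOR self-cancellation ((E XOR v) XOR v = E):
= ((E XOR C) XOR A)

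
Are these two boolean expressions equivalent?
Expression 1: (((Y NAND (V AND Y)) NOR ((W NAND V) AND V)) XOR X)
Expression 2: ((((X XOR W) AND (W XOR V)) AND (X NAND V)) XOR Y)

No. Counterexample: with X=0, W=0, V=0, Y=1, Expression 1 = 0 but Expression 2 = 1.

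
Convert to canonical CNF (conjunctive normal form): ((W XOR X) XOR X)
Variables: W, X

(W OR X) AND (W OR NOT X)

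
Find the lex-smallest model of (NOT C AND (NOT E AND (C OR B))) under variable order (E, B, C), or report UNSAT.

E=0, B=1, C=0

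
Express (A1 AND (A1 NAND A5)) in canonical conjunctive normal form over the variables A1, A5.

(A1 OR A5) AND (A1 OR NOT A5) AND (NOT A1 OR NOT A5)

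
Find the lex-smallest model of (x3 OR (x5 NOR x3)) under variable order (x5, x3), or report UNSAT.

x5=0, x3=0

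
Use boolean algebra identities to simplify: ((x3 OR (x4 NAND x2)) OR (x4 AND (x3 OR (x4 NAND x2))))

By absorption (E OR (E AND v) = E):
= (x3 OR (x4 NAND x2))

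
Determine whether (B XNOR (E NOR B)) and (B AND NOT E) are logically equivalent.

No. Counterexample: with B=0, E=1, Expression 1 = 1 but Expression 2 = 0.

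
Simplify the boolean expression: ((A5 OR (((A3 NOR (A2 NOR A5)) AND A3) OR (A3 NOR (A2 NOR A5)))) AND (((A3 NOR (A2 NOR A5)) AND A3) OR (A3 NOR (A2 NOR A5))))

By absorption (E AND (E OR v) = E) then absorption (E OR (E AND v) = E):
= (A3 NOR (A2 NOR A5))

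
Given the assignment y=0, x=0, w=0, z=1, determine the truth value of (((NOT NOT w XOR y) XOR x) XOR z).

Substituting: (((NOT NOT 0 XOR 0) XOR 0) XOR 1)
= 1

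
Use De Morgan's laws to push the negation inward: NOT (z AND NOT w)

NOT z OR w
De Morgan's: NOT(AND of terms) = OR of negations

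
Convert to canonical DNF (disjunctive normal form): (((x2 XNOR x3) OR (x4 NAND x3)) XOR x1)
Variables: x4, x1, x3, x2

(NOT x4 AND NOT x1 AND NOT x3 AND NOT x2) OR (NOT x4 AND NOT x1 AND NOT x3 AND x2) OR (NOT x4 AND NOT x1 AND x3 AND NOT x2) OR (NOT x4 AND NOT x1 AND x3 AND x2) OR (x4 AND NOT x1 AND NOT x3 AND NOT x2) OR (x4 AND NOT x1 AND NOT x3 AND x2) OR (x4 AND NOT x1 AND x3 AND x2) OR (x4 AND x1 AND x3 AND NOT x2)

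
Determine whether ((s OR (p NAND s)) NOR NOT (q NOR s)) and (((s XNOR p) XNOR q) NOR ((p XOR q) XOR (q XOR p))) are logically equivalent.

No. Counterexample: with q=0, s=0, p=0, Expression 1 = 0 but Expression 2 = 1.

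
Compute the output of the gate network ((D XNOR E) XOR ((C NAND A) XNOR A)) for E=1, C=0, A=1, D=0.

Substituting: ((0 XNOR 1) XOR ((0 NAND 1) XNOR 1))
= 1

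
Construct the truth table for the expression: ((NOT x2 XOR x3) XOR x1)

x2 | x3 | x1 | Output
---------------------
0 | 0 | 0 | 1
0 | 0 | 1 | 0
0 | 1 | 0 | 0
0 | 1 | 1 | 1
1 | 0 | 0 | 0
1 | 0 | 1 | 1
1 | 1 | 0 | 1
1 | 1 | 1 | 0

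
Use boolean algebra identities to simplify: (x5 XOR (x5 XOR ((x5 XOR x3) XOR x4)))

By XOR self-cancellation ((E XOR v) XOR v = E):
= ((x5 XOR x3) XOR x4)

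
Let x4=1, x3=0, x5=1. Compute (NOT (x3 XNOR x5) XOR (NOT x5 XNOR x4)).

Substituting: (NOT (0 XNOR 1) XOR (NOT 1 XNOR 1))
= 1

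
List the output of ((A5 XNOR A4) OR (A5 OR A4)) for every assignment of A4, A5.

A4 | A5 | Output
----------------
0 | 0 | 1
0 | 1 | 1
1 | 0 | 1
1 | 1 | 1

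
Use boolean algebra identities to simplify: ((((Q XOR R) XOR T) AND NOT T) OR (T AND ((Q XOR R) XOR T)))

By distribution ((E AND v) OR (E AND NOT v) = E):
= ((Q XOR R) XOR T)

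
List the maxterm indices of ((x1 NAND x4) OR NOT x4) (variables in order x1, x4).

ΠM(3) = (NOT x1 OR NOT x4)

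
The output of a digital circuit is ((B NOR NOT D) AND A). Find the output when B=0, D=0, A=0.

Substituting: ((0 NOR NOT 0) AND 0)
= 0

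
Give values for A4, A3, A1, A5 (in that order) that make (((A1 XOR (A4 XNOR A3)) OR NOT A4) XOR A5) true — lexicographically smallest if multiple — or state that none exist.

A4=0, A3=0, A1=0, A5=0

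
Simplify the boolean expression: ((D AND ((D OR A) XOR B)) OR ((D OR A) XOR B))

By absorption (E OR (E AND v) = E):
= ((D OR A) XOR B)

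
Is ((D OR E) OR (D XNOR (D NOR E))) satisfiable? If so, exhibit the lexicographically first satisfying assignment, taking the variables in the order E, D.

E=0, D=1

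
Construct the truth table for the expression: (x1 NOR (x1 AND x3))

x1 | x3 | Output
----------------
0 | 0 | 1
0 | 1 | 1
1 | 0 | 0
1 | 1 | 0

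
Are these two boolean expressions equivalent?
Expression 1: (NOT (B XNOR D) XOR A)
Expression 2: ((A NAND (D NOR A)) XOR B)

No. Counterexample: with A=0, D=0, B=0, Expression 1 = 0 but Expression 2 = 1.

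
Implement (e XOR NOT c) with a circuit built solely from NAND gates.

((e NAND (e NAND (c NAND c))) NAND ((c NAND c) NAND (e NAND (c NAND c))))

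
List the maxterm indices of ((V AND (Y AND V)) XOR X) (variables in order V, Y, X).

ΠM(0, 2, 4, 7) = (V OR Y OR X) AND (V OR NOT Y OR X) AND (NOT V OR Y OR X) AND (NOT V OR NOT Y OR NOT X)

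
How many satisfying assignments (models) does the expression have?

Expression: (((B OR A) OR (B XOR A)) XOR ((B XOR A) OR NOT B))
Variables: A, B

Satisfying assignments: (0,0), (1,1)
Count: 2 out of 4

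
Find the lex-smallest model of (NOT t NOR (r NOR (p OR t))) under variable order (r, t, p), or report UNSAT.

r=0, t=1, p=0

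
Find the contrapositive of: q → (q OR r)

Contrapositive: NOT (q OR r) → NOT q
Note: A statement and its contrapositive are logically equivalent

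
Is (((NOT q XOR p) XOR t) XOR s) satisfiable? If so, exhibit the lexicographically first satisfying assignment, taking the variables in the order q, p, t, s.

q=0, p=0, t=0, s=0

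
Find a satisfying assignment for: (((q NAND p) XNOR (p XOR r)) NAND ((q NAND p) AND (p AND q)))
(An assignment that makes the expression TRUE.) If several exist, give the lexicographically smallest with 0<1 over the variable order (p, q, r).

p=0, q=0, r=0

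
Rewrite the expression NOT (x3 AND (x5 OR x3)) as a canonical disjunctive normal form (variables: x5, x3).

(NOT x5 AND NOT x3) OR (x5 AND NOT x3)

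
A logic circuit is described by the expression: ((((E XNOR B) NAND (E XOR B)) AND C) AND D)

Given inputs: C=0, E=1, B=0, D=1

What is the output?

Substituting: ((((1 XNOR 0) NAND (1 XOR 0)) AND 0) AND 1)
= 0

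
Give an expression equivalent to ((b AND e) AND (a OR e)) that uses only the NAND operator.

((((b NAND e) NAND (b NAND e)) NAND ((a NAND a) NAND (e NAND e))) NAND (((b NAND e) NAND (b NAND e)) NAND ((a NAND a) NAND (e NAND e))))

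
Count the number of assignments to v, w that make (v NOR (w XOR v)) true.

Satisfying assignments: (0,0)
Count: 1 out of 4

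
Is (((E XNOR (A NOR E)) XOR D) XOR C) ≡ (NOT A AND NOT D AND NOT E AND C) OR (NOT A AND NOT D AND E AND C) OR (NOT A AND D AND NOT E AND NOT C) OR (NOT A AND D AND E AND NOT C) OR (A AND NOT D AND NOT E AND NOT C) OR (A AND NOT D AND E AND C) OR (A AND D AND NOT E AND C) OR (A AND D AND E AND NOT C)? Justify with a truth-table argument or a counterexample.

Yes, they are equivalent — the two output columns agree on all 16 assignments:
A | D | E | C | Expression 1 | Expression 2
-------------------------------------------
0 | 0 | 0 | 0 | 0 | 0
0 | 0 | 0 | 1 | 1 | 1
0 | 0 | 1 | 0 | 0 | 0
0 | 0 | 1 | 1 | 1 | 1
0 | 1 | 0 | 0 | 1 | 1
0 | 1 | 0 | 1 | 0 | 0
0 | 1 | 1 | 0 | 1 | 1
0 | 1 | 1 | 1 | 0 | 0
1 | 0 | 0 | 0 | 1 | 1
1 | 0 | 0 | 1 | 0 | 0
1 | 0 | 1 | 0 | 0 | 0
1 | 0 | 1 | 1 | 1 | 1
1 | 1 | 0 | 0 | 0 | 0
1 | 1 | 0 | 1 | 1 | 1
1 | 1 | 1 | 0 | 1 | 1
1 | 1 | 1 | 1 | 0 | 0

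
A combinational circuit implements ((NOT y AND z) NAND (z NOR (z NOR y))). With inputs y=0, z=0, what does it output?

Substituting: ((NOT 0 AND 0) NAND (0 NOR (0 NOR 0)))
= 1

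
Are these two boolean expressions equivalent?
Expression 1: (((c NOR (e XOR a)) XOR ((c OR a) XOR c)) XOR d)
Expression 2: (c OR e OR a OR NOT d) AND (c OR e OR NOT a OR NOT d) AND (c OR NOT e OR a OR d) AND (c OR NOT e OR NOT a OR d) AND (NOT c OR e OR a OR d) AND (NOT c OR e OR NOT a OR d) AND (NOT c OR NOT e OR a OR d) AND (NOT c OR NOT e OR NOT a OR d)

Yes, they are equivalent — the two output columns agree on all 16 assignments:
c | e | a | d | Expression 1 | Expression 2
-------------------------------------------
0 | 0 | 0 | 0 | 1 | 1
0 | 0 | 0 | 1 | 0 | 0
0 | 0 | 1 | 0 | 1 | 1
0 | 0 | 1 | 1 | 0 | 0
0 | 1 | 0 | 0 | 0 | 0
0 | 1 | 0 | 1 | 1 | 1
0 | 1 | 1 | 0 | 0 | 0
0 | 1 | 1 | 1 | 1 | 1
1 | 0 | 0 | 0 | 0 | 0
1 | 0 | 0 | 1 | 1 | 1
1 | 0 | 1 | 0 | 0 | 0
1 | 0 | 1 | 1 | 1 | 1
1 | 1 | 0 | 0 | 0 | 0
1 | 1 | 0 | 1 | 1 | 1
1 | 1 | 1 | 0 | 0 | 0
1 | 1 | 1 | 1 | 1 | 1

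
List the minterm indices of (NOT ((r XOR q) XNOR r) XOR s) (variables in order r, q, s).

Σm(1, 2, 5, 6) = (NOT r AND NOT q AND s) OR (NOT r AND q AND NOT s) OR (r AND NOT q AND s) OR (r AND q AND NOT s)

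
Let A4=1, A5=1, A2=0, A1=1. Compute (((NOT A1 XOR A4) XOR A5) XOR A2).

Substituting: (((NOT 1 XOR 1) XOR 1) XOR 0)
= 0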